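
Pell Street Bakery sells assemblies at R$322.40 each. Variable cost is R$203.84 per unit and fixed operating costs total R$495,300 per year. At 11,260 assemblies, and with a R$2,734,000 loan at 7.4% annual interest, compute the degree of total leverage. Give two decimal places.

At 11,260 units, contribution = 11,260 × R$118.56 = R$1,334,985.60.
Operating income = contribution − fixed costs = R$1,334,985.60 − R$495,300 = R$839,685.60. Interest = R$202,316.00, so EBIT − I = R$637,369.60.
DCL = contribution ÷ (EBIT − I) = R$1,334,985.60 ÷ R$637,369.60 = 2.0945.

2.09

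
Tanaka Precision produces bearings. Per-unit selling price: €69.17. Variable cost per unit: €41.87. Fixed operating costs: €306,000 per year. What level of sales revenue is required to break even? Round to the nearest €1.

€775,312

CM per unit = €69.17 − €41.87 = €27.30; CM ratio = €27.30 / €69.17 = 0.3947.
Break-even sales = FC ÷ CM ratio = €306,000 × €69.17 / €27.30 = €775,312.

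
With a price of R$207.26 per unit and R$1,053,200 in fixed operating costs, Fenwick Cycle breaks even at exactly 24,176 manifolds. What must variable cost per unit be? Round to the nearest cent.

R$163.70

Contribution per unit must be FC / Q = R$1,053,200 / 24,176 = R$43.5639.
Hence VC = price − CM = R$207.26 − R$43.5639 = R$163.70.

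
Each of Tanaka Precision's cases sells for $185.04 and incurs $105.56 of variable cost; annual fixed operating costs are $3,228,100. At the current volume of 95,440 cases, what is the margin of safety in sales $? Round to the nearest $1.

Each unit contributes $185.04 − $105.56 = $79.48. Break-even units = $3,228,100 ÷ $79.48 = 40,615.25; break-even revenue = 40,615.25 × $185.04 = $7,515,445.70.
Actual sales revenue = 95,440 × $185.04 = $17,660,217.60.
Margin of safety = $17,660,217.60 − $7,515,445.70 = $10,144,772.

$10,144,772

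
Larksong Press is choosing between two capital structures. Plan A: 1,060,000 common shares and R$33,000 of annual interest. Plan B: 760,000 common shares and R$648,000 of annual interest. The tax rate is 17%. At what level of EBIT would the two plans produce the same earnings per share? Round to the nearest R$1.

R$2,206,000

At indifference, (EBIT − 33,000)(1 − t)/1,060,000 = (EBIT − 648,000)(1 − t)/760,000.
The (1 − t) factor cancels: (EBIT − 33,000) × 760,000 = (EBIT − 648,000) × 1,060,000.
Solving, EBIT = (648,000·1,060,000 − 33,000·760,000) / (1,060,000 − 760,000) = 661,800,000,000 / 300,000 = 2,206,000.00.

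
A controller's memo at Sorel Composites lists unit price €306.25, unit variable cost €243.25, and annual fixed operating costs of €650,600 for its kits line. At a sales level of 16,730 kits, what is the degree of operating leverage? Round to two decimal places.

Contribution at this volume is 16,730 × €63.00 = €1,053,990.00.
Subtracting fixed costs: EBIT = €1,053,990.00 − €650,600 = €403,390.00.
Degree of operating leverage = €1,053,990.00 / €403,390.00 = 2.6128.

2.61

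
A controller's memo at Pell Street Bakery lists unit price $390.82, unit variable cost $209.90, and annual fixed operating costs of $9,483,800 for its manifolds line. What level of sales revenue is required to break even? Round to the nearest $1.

$20,486,727

Contribution margin per unit = $390.82 − $209.90 = $180.92, a CM ratio of $180.92 ÷ $390.82 = 0.4629.
Break-even revenue = fixed costs × price ÷ CM = $9,483,800 × $390.82 ÷ $180.92 = $20,486,727.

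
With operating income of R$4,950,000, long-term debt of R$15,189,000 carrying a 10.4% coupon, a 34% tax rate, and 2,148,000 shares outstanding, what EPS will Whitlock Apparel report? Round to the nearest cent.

Interest = R$1,579,656.00, so EBT = R$4,950,000 − R$1,579,656.00 = R$3,370,344.00.
Net income = R$3,370,344.00 × (1 − 0.34) = R$2,224,427.04.
Per share: R$2,224,427.04 / 2,148,000 shares = R$1.04.

R$1.04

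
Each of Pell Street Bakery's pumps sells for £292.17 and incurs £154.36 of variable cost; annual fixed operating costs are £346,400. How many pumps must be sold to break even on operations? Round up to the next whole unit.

Unit CM = price − variable cost = £292.17 − £154.36 = £137.81.
Break-even volume = fixed costs ÷ CM per unit = £346,400 ÷ £137.81 = 2,513.61, so 2,514 pumps.

2,514 pumps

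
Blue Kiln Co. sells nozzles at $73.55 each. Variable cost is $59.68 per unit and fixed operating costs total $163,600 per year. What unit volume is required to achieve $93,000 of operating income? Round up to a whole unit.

18,501 nozzles

Each unit contributes $73.55 − $59.68 = $13.87.
Required volume = (fixed costs + target profit) ÷ CM = ($163,600 + $93,000) ÷ $13.87 = 18,500.36, so 18,501 nozzles.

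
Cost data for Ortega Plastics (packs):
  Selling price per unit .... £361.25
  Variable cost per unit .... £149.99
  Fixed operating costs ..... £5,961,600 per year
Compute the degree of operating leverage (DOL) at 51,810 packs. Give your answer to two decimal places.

2.20

Contribution at this volume is 51,810 × £211.26 = £10,945,380.60.
Subtracting fixed costs: EBIT = £10,945,380.60 − £5,961,600 = £4,983,780.60.
DOL = contribution ÷ EBIT = £10,945,380.60 ÷ £4,983,780.60 = 2.1962.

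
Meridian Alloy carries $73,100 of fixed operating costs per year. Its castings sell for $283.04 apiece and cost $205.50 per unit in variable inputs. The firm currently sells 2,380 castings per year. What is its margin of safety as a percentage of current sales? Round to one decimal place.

Unit CM = price − variable cost = $283.04 − $205.50 = $77.54. Break-even units = $73,100 ÷ $77.54 = 942.74; break-even revenue = 942.74 × $283.04 = $266,832.91.
Current sales = 2,380 × $283.04 = $673,635.20.
Margin of safety = ($673,635.20 − $266,832.91) ÷ $673,635.20 = 60.4%.

60.4%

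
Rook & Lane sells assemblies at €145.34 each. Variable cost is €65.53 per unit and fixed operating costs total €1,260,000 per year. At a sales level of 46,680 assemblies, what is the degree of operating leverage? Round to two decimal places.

1.51

Total contribution margin = 46,680 × €79.81 = €3,725,530.80.
EBIT = €3,725,530.80 − €1,260,000 = €2,465,530.80.
DOL = contribution ÷ EBIT = €3,725,530.80 ÷ €2,465,530.80 = 1.5110.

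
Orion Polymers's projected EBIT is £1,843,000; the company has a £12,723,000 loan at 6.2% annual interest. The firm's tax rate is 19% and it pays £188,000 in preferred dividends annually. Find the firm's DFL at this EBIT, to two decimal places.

Annual interest charges come to £788,826.00.
Preferred dividends grossed up pre-tax: £188,000 / (1 − 0.19) = £232,098.77.
DFL = EBIT ÷ [EBIT − I − D_p/(1−t)] = £1,843,000 ÷ [£1,843,000 − £788,826.00 − £232,098.77] = £1,843,000 ÷ £822,075.23 = 2.2419.

2.24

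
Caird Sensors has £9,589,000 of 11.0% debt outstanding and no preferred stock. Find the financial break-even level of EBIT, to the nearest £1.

£1,054,790

Annual interest = 11.0% × £9,589,000 = £1,054,790.00.
Without preferred stock the financial break-even is simply EBIT = interest = £1,054,790.00.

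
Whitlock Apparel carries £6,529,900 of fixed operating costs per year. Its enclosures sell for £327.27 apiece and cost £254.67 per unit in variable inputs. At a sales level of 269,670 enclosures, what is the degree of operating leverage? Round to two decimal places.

1.50

At 269,670 units, contribution = 269,670 × £72.60 = £19,578,042.00.
Operating income = contribution − fixed costs = £19,578,042.00 − £6,529,900 = £13,048,142.00.
Degree of operating leverage = £19,578,042.00 / £13,048,142.00 = 1.5004.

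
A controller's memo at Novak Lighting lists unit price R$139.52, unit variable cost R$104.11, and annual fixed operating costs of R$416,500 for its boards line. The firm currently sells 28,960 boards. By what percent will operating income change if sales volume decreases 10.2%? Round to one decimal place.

-17.2%

At 28,960 units, contribution = 28,960 × R$35.41 = R$1,025,473.60.
Operating income = contribution − fixed costs = R$1,025,473.60 − R$416,500 = R$608,973.60.
DOL = contribution ÷ EBIT = R$1,025,473.60 ÷ R$608,973.60 = 1.6839.
Operating income changes by 1.6839 × -10.2% = -17.2%.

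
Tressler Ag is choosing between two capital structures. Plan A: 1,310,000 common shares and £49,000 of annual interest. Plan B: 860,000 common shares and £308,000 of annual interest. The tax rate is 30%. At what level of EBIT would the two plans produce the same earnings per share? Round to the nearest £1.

£802,978

At indifference, (EBIT − 49,000)(1 − t)/1,310,000 = (EBIT − 308,000)(1 − t)/860,000.
Cancelling (1 − t) and cross-multiplying: 860,000·(EBIT − 49,000) = 1,310,000·(EBIT − 308,000).
Solving, EBIT = (308,000·1,310,000 − 49,000·860,000) / (1,310,000 − 860,000) = 361,340,000,000 / 450,000 = 802,977.78.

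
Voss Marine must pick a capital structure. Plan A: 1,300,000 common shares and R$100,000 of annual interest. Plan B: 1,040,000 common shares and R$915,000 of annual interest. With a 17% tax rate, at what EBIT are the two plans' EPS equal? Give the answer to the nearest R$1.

At indifference, (EBIT − 100,000)(1 − t)/1,300,000 = (EBIT − 915,000)(1 − t)/1,040,000.
Cancelling (1 − t) and cross-multiplying: 1,040,000·(EBIT − 100,000) = 1,300,000·(EBIT − 915,000).
Solving, EBIT = (915,000·1,300,000 − 100,000·1,040,000) / (1,300,000 − 1,040,000) = 1,085,500,000,000 / 260,000 = 4,175,000.00.

R$4,175,000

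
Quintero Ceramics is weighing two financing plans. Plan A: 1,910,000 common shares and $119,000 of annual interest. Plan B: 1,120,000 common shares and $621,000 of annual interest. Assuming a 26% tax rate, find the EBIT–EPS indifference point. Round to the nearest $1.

$1,332,696

Set EPS_A = EPS_B: (EBIT − $119,000)(1 − 0.26) ÷ 1,910,000 = (EBIT − $621,000)(1 − 0.26) ÷ 1,120,000.
Cancelling (1 − t) and cross-multiplying: 1,120,000·(EBIT − 119,000) = 1,910,000·(EBIT − 621,000).
EBIT × (1,910,000 − 1,120,000) = 621,000 × 1,910,000 − 119,000 × 1,120,000 = 1,052,830,000,000, so EBIT = 1,052,830,000,000 ÷ 790,000 = 1,332,696.20.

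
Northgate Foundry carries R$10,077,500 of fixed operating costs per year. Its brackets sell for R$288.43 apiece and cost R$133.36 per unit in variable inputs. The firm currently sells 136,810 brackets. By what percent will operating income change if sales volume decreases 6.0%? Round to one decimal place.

Contribution at this volume is 136,810 × R$155.07 = R$21,215,126.70.
Operating income = contribution − fixed costs = R$21,215,126.70 − R$10,077,500 = R$11,137,626.70.
So DOL = total CM / EBIT = R$21,215,126.70 / R$11,137,626.70 = 1.9048.
%ΔEBIT = DOL × %ΔSales = 1.9048 × -6.0% = -11.4%.

-11.4%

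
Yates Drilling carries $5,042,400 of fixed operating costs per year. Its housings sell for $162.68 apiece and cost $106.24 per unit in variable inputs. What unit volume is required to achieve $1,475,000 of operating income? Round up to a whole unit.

115,475 housings

Unit CM = price − variable cost = $162.68 − $106.24 = $56.44.
Required volume = (fixed costs + target profit) ÷ CM = ($5,042,400 + $1,475,000) ÷ $56.44 = 115,474.84, so 115,475 housings.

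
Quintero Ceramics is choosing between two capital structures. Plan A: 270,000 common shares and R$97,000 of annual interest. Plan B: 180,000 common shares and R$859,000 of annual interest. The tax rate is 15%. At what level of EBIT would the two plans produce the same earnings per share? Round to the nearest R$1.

At indifference, (EBIT − 97,000)(1 − t)/270,000 = (EBIT − 859,000)(1 − t)/180,000.
The (1 − t) factor cancels: (EBIT − 97,000) × 180,000 = (EBIT − 859,000) × 270,000.
EBIT × (270,000 − 180,000) = 859,000 × 270,000 − 97,000 × 180,000 = 214,470,000,000, so EBIT = 214,470,000,000 ÷ 90,000 = 2,383,000.00.

R$2,383,000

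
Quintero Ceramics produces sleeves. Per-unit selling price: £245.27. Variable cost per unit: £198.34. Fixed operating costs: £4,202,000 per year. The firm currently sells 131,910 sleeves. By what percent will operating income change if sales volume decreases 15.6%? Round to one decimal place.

-48.6%

Total contribution margin = 131,910 × £46.93 = £6,190,536.30.
Subtracting fixed costs: EBIT = £6,190,536.30 − £4,202,000 = £1,988,536.30.
So DOL = total CM / EBIT = £6,190,536.30 / £1,988,536.30 = 3.1131.
%ΔEBIT = DOL × %ΔSales = 3.1131 × -15.6% = -48.6%.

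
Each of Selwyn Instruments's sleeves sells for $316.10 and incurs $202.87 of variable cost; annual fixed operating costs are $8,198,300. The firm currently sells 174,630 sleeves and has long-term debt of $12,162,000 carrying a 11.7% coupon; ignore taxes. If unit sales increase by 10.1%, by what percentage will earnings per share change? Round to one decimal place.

Contribution at this volume is 174,630 × $113.23 = $19,773,354.90.
EBIT = $19,773,354.90 − $8,198,300 = $11,575,054.90.
Interest = $1,422,954.00, so EBIT − I = $10,152,100.90.
Degree of combined leverage = contribution ÷ (EBIT − I) = $19,773,354.90 ÷ $10,152,100.90 = 1.9477.
EPS therefore changes by 1.9477 × (+10.1%) = +19.7%.

+19.7%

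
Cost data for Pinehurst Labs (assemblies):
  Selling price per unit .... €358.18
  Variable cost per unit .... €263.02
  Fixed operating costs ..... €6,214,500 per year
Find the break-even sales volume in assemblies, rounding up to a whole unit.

Unit CM = price − variable cost = €358.18 − €263.02 = €95.16.
Break-even volume = fixed costs ÷ CM per unit = €6,214,500 ÷ €95.16 = 65,305.80, so 65,306 assemblies.

65,306 assemblies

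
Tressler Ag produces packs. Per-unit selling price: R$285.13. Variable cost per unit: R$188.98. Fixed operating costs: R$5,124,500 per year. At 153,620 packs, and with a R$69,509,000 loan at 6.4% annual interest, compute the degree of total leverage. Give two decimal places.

2.84

At 153,620 units, contribution = 153,620 × R$96.15 = R$14,770,563.00.
Operating income = contribution − fixed costs = R$14,770,563.00 − R$5,124,500 = R$9,646,063.00. Interest = R$4,448,576.00.
DOL = R$14,770,563.00 ÷ R$9,646,063.00 = 1.5313; DFL = R$9,646,063.00 ÷ R$5,197,487.00 = 1.8559.
DCL = DOL × DFL = 1.5313 × 1.8559 = 2.8419.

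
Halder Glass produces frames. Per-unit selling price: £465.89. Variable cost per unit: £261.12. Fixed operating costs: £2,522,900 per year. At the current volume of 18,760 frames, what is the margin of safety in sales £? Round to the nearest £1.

£3,000,028

Unit CM = price − variable cost = £465.89 − £261.12 = £204.77. Break-even units = £2,522,900 ÷ £204.77 = 12,320.65; break-even revenue = 12,320.65 × £465.89 = £5,740,068.76.
Current sales = 18,760 × £465.89 = £8,740,096.40.
Margin of safety = £8,740,096.40 − £5,740,068.76 = £3,000,028.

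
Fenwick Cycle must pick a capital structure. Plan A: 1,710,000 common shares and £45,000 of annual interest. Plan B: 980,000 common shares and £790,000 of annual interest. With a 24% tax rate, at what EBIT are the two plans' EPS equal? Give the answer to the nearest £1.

Set EPS_A = EPS_B: (EBIT − £45,000)(1 − 0.24) ÷ 1,710,000 = (EBIT − £790,000)(1 − 0.24) ÷ 980,000.
Cancelling (1 − t) and cross-multiplying: 980,000·(EBIT − 45,000) = 1,710,000·(EBIT − 790,000).
Solving, EBIT = (790,000·1,710,000 − 45,000·980,000) / (1,710,000 − 980,000) = 1,306,800,000,000 / 730,000 = 1,790,136.99.

£1,790,137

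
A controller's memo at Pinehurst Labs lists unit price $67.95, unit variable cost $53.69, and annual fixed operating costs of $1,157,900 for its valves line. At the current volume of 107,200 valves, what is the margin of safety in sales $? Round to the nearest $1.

Unit CM = price − variable cost = $67.95 − $53.69 = $14.26. Break-even units = $1,157,900 ÷ $14.26 = 81,199.16; break-even revenue = 81,199.16 × $67.95 = $5,517,482.82.
Actual sales revenue = 107,200 × $67.95 = $7,284,240.00.
Margin of safety = $7,284,240.00 − $5,517,482.82 = $1,766,757.

$1,766,757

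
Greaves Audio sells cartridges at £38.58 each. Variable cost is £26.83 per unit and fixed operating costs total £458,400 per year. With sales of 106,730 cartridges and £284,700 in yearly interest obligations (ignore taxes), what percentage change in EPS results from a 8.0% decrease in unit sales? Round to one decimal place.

-19.6%

Total contribution margin = 106,730 × £11.75 = £1,254,077.50.
Operating income = contribution − fixed costs = £1,254,077.50 − £458,400 = £795,677.50.
After interest of £284,700.00, pre-tax earnings = £510,977.50.
DCL = total CM / (EBIT − I) = £1,254,077.50 / £510,977.50 = 2.4543.
EPS therefore changes by 2.4543 × (-8.0%) = -19.6%.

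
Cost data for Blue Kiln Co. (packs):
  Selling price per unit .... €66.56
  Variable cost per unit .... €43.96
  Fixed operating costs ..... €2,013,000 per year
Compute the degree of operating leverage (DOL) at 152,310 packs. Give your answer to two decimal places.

At 152,310 units, contribution = 152,310 × €22.60 = €3,442,206.00.
Subtracting fixed costs: EBIT = €3,442,206.00 − €2,013,000 = €1,429,206.00.
So DOL = total CM / EBIT = €3,442,206.00 / €1,429,206.00 = 2.4085.

2.41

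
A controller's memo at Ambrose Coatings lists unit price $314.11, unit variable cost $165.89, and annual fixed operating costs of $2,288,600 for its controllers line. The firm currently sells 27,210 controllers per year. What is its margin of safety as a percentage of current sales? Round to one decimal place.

Unit CM = price − variable cost = $314.11 − $165.89 = $148.22. Break-even units = $2,288,600 ÷ $148.22 = 15,440.56; break-even revenue = 15,440.56 × $314.11 = $4,850,034.72.
Actual sales revenue = 27,210 × $314.11 = $8,546,933.10.
Margin of safety = ($8,546,933.10 − $4,850,034.72) ÷ $8,546,933.10 = 43.3%.

43.3%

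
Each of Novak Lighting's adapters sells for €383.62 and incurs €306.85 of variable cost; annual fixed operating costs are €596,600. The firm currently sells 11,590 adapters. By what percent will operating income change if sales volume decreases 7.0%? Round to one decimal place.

Total contribution margin = 11,590 × €76.77 = €889,764.30.
EBIT = €889,764.30 − €596,600 = €293,164.30.
So DOL = total CM / EBIT = €889,764.30 / €293,164.30 = 3.0350.
%ΔEBIT = DOL × %ΔSales = 3.0350 × -7.0% = -21.2%.

-21.2%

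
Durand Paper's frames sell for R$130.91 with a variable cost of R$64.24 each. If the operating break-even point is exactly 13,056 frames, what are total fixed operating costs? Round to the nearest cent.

Unit CM = price − variable cost = R$130.91 − R$64.24 = R$66.67.
Since BE = FC / CM, FC = 13,056 × R$66.67 = R$870,443.52.

R$870,443.52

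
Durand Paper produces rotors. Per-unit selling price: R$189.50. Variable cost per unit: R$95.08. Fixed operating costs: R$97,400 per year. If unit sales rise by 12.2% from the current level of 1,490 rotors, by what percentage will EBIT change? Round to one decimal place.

Total contribution margin = 1,490 × R$94.42 = R$140,685.80.
Subtracting fixed costs: EBIT = R$140,685.80 − R$97,400 = R$43,285.80.
Degree of operating leverage = R$140,685.80 / R$43,285.80 = 3.2502.
So EBIT moves 3.2502 × (+12.2%) = +39.7%.

+39.7%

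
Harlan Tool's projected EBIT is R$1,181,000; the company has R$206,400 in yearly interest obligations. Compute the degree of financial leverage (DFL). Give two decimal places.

Annual interest charges come to R$206,400.00.
Degree of financial leverage = EBIT / (EBIT − interest) = R$1,181,000 / R$974,600.00 = 1.2118.

1.21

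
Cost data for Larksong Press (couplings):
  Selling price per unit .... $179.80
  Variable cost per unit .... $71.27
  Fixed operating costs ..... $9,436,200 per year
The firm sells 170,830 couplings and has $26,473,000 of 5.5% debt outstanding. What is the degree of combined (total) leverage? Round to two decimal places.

Total contribution margin = 170,830 × $108.53 = $18,540,179.90.
Operating income = contribution − fixed costs = $18,540,179.90 − $9,436,200 = $9,103,979.90. Interest = $1,456,015.00.
DOL = $18,540,179.90 ÷ $9,103,979.90 = 2.0365; DFL = $9,103,979.90 ÷ $7,647,964.90 = 1.1904.
Combined leverage = 2.0365 × 1.1904 = 2.4242.

2.42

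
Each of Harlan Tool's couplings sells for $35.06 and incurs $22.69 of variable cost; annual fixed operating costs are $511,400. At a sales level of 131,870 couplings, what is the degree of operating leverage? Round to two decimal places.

1.46

Total contribution margin = 131,870 × $12.37 = $1,631,231.90.
Subtracting fixed costs: EBIT = $1,631,231.90 − $511,400 = $1,119,831.90.
DOL = contribution ÷ EBIT = $1,631,231.90 ÷ $1,119,831.90 = 1.4567.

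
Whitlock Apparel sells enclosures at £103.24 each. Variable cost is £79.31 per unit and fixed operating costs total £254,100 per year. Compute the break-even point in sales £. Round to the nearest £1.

CM per unit = £103.24 − £79.31 = £23.93; CM ratio = £23.93 / £103.24 = 0.2318.
Break-even revenue = fixed costs × price ÷ CM = £254,100 × £103.24 ÷ £23.93 = £1,096,251.

£1,096,251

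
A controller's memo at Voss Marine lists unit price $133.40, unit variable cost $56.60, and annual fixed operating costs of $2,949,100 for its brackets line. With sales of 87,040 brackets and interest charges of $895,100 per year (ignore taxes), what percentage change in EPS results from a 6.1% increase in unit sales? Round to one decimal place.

+14.4%

Contribution at this volume is 87,040 × $76.80 = $6,684,672.00.
Subtracting fixed costs: EBIT = $6,684,672.00 − $2,949,100 = $3,735,572.00.
Interest = $895,100.00, so EBIT − I = $2,840,472.00.
Degree of combined leverage = contribution ÷ (EBIT − I) = $6,684,672.00 ÷ $2,840,472.00 = 2.3534.
EPS therefore changes by 2.3534 × (+6.1%) = +14.4%.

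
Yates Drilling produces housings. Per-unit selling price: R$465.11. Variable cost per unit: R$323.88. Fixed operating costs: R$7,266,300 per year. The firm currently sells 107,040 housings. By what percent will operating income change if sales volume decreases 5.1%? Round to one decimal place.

-9.8%

At 107,040 units, contribution = 107,040 × R$141.23 = R$15,117,259.20.
Subtracting fixed costs: EBIT = R$15,117,259.20 − R$7,266,300 = R$7,850,959.20.
So DOL = total CM / EBIT = R$15,117,259.20 / R$7,850,959.20 = 1.9255.
%ΔEBIT = DOL × %ΔSales = 1.9255 × -5.1% = -9.8%.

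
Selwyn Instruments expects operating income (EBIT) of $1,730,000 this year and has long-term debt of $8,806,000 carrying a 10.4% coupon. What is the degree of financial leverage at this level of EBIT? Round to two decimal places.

Interest = $915,824.00.
DFL = EBIT ÷ (EBIT − I) = $1,730,000 ÷ ($1,730,000 − $915,824.00) = $1,730,000 ÷ $814,176.00 = 2.1248.

2.12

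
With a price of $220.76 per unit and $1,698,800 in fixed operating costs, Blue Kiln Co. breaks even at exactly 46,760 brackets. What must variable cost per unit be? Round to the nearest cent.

$184.43

At break-even, FC = Q × (P − VC), so P − VC = $1,698,800 ÷ 46,760 = $36.3302.
Hence VC = price − CM = $220.76 − $36.3302 = $184.43.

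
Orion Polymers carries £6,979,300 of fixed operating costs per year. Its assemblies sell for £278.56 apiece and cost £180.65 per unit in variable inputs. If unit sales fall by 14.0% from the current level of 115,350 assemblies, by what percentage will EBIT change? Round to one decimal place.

At 115,350 units, contribution = 115,350 × £97.91 = £11,293,918.50.
EBIT = £11,293,918.50 − £6,979,300 = £4,314,618.50.
DOL = contribution ÷ EBIT = £11,293,918.50 ÷ £4,314,618.50 = 2.6176.
%ΔEBIT = DOL × %ΔSales = 2.6176 × -14.0% = -36.6%.

-36.6%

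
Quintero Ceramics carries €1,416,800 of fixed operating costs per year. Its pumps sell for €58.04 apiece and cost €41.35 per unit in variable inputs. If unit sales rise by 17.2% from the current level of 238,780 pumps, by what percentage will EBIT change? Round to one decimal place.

Total contribution margin = 238,780 × €16.69 = €3,985,238.20.
Subtracting fixed costs: EBIT = €3,985,238.20 − €1,416,800 = €2,568,438.20.
Degree of operating leverage = €3,985,238.20 / €2,568,438.20 = 1.5516.
%ΔEBIT = DOL × %ΔSales = 1.5516 × +17.2% = +26.7%.

+26.7%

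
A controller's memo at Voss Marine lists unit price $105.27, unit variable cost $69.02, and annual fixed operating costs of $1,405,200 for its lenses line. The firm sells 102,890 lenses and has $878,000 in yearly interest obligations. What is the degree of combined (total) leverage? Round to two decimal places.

2.58

At 102,890 units, contribution = 102,890 × $36.25 = $3,729,762.50.
Subtracting fixed costs: EBIT = $3,729,762.50 − $1,405,200 = $2,324,562.50. Interest = $878,000.00.
DOL = $3,729,762.50 ÷ $2,324,562.50 = 1.6045; DFL = $2,324,562.50 ÷ $1,446,562.50 = 1.6070.
DCL = DOL × DFL = 1.6045 × 1.6070 = 2.5784.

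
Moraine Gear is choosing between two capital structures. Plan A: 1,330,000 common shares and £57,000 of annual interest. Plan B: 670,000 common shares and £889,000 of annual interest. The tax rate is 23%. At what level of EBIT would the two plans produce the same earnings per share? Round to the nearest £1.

Set EPS_A = EPS_B: (EBIT − £57,000)(1 − 0.23) ÷ 1,330,000 = (EBIT − £889,000)(1 − 0.23) ÷ 670,000.
The (1 − t) factor cancels: (EBIT − 57,000) × 670,000 = (EBIT − 889,000) × 1,330,000.
EBIT × (1,330,000 − 670,000) = 889,000 × 1,330,000 − 57,000 × 670,000 = 1,144,180,000,000, so EBIT = 1,144,180,000,000 ÷ 660,000 = 1,733,606.06.

£1,733,606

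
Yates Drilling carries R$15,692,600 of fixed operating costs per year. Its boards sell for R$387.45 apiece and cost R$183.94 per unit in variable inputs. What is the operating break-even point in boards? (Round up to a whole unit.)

77,110 boards

Each unit contributes R$387.45 − R$183.94 = R$203.51.
Break-even Q = R$15,692,600 / R$203.51 = 77,109.72 → 77,110 boards.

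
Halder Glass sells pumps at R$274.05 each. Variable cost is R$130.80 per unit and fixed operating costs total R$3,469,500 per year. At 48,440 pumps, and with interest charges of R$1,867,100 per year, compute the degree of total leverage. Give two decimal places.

4.33

Total contribution margin = 48,440 × R$143.25 = R$6,939,030.00.
Subtracting fixed costs: EBIT = R$6,939,030.00 − R$3,469,500 = R$3,469,530.00. Interest = R$1,867,100.00, so EBIT − I = R$1,602,430.00.
Degree of total leverage = total CM / (EBIT − interest) = R$6,939,030.00 / R$1,602,430.00 = 4.3303.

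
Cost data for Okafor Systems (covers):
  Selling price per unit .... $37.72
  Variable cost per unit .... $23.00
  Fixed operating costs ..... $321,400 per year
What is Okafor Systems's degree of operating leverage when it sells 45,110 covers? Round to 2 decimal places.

Contribution at this volume is 45,110 × $14.72 = $664,019.20.
EBIT = $664,019.20 − $321,400 = $342,619.20.
DOL = contribution ÷ EBIT = $664,019.20 ÷ $342,619.20 = 1.9381.

1.94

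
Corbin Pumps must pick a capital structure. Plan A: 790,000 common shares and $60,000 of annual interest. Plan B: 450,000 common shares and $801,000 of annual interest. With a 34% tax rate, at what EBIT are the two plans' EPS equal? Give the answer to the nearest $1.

At indifference, (EBIT − 60,000)(1 − t)/790,000 = (EBIT − 801,000)(1 − t)/450,000.
The (1 − t) factor cancels: (EBIT − 60,000) × 450,000 = (EBIT − 801,000) × 790,000.
EBIT × (790,000 − 450,000) = 801,000 × 790,000 − 60,000 × 450,000 = 605,790,000,000, so EBIT = 605,790,000,000 ÷ 340,000 = 1,781,735.29.

$1,781,735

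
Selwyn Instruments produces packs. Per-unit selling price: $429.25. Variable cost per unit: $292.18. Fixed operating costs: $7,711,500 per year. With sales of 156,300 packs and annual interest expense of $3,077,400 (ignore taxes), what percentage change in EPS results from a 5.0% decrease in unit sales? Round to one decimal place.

At 156,300 units, contribution = 156,300 × $137.07 = $21,424,041.00.
Operating income = contribution − fixed costs = $21,424,041.00 − $7,711,500 = $13,712,541.00.
After interest of $3,077,400.00, pre-tax earnings = $10,635,141.00.
DCL = total CM / (EBIT − I) = $21,424,041.00 / $10,635,141.00 = 2.0145.
EPS therefore changes by 2.0145 × (-5.0%) = -10.1%.

-10.1%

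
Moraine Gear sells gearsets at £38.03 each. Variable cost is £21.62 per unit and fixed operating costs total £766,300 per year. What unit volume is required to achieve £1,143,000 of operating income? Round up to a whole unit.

Each unit contributes £38.03 − £21.62 = £16.41.
Need Q such that Q × £16.41 − £766,300 = £1,143,000, i.e. Q = £1,909,300 / £16.41 = 116,349.79 → 116,350.

116,350 gearsets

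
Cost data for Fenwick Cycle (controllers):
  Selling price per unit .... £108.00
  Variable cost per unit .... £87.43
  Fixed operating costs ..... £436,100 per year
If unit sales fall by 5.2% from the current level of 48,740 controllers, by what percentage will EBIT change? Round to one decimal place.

At 48,740 units, contribution = 48,740 × £20.57 = £1,002,581.80.
Operating income = contribution − fixed costs = £1,002,581.80 − £436,100 = £566,481.80.
So DOL = total CM / EBIT = £1,002,581.80 / £566,481.80 = 1.7698.
%ΔEBIT = DOL × %ΔSales = 1.7698 × -5.2% = -9.2%.

-9.2%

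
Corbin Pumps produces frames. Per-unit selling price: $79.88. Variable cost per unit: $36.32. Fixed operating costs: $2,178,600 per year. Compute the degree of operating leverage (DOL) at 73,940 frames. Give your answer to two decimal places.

Total contribution margin = 73,940 × $43.56 = $3,220,826.40.
Operating income = contribution − fixed costs = $3,220,826.40 − $2,178,600 = $1,042,226.40.
So DOL = total CM / EBIT = $3,220,826.40 / $1,042,226.40 = 3.0903.

3.09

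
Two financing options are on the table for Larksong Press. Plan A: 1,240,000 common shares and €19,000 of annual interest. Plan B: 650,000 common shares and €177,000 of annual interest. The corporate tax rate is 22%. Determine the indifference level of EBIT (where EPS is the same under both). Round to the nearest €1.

Set EPS_A = EPS_B: (EBIT − €19,000)(1 − 0.22) ÷ 1,240,000 = (EBIT − €177,000)(1 − 0.22) ÷ 650,000.
Cancelling (1 − t) and cross-multiplying: 650,000·(EBIT − 19,000) = 1,240,000·(EBIT − 177,000).
EBIT × (1,240,000 − 650,000) = 177,000 × 1,240,000 − 19,000 × 650,000 = 207,130,000,000, so EBIT = 207,130,000,000 ÷ 590,000 = 351,067.80.

€351,068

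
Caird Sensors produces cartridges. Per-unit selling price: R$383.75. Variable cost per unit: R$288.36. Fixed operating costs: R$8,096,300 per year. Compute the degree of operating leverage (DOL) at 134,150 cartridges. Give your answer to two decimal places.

At 134,150 units, contribution = 134,150 × R$95.39 = R$12,796,568.50.
Subtracting fixed costs: EBIT = R$12,796,568.50 − R$8,096,300 = R$4,700,268.50.
So DOL = total CM / EBIT = R$12,796,568.50 / R$4,700,268.50 = 2.7225.

2.72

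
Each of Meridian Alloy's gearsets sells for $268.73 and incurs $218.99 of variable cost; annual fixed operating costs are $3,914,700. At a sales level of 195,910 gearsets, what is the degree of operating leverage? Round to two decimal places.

Contribution at this volume is 195,910 × $49.74 = $9,744,563.40.
Operating income = contribution − fixed costs = $9,744,563.40 − $3,914,700 = $5,829,863.40.
DOL = contribution ÷ EBIT = $9,744,563.40 ÷ $5,829,863.40 = 1.6715.

1.67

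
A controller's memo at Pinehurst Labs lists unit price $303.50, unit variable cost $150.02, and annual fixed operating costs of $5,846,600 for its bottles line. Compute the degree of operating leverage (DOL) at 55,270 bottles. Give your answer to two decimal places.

Contribution at this volume is 55,270 × $153.48 = $8,482,839.60.
EBIT = $8,482,839.60 − $5,846,600 = $2,636,239.60.
So DOL = total CM / EBIT = $8,482,839.60 / $2,636,239.60 = 3.2178.

3.22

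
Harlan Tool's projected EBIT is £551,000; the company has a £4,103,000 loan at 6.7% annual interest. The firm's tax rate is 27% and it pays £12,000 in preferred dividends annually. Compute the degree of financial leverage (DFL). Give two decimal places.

2.12

Annual interest charges come to £274,901.00.
Pre-tax preferred-dividend burden = £12,000 ÷ (1 − 0.27) = £16,438.36.
DFL = EBIT ÷ [EBIT − I − D_p/(1−t)] = £551,000 ÷ [£551,000 − £274,901.00 − £16,438.36] = £551,000 ÷ £259,660.64 = 2.1220.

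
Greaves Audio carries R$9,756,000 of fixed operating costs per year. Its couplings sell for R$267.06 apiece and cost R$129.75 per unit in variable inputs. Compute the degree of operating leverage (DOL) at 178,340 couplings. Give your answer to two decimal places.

Contribution at this volume is 178,340 × R$137.31 = R$24,487,865.40.
EBIT = R$24,487,865.40 − R$9,756,000 = R$14,731,865.40.
Degree of operating leverage = R$24,487,865.40 / R$14,731,865.40 = 1.6622.

1.66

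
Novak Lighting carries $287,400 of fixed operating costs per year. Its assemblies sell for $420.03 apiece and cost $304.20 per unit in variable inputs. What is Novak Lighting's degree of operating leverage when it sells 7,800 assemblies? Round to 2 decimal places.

Contribution at this volume is 7,800 × $115.83 = $903,474.00.
Subtracting fixed costs: EBIT = $903,474.00 − $287,400 = $616,074.00.
So DOL = total CM / EBIT = $903,474.00 / $616,074.00 = 1.4665.

1.47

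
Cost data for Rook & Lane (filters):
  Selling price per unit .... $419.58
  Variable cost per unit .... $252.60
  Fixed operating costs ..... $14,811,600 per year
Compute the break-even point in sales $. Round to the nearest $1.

$37,217,937

Contribution margin per unit = $419.58 − $252.60 = $166.98, a CM ratio of $166.98 ÷ $419.58 = 0.3980.
Break-even sales = FC ÷ CM ratio = $14,811,600 × $419.58 / $166.98 = $37,217,937.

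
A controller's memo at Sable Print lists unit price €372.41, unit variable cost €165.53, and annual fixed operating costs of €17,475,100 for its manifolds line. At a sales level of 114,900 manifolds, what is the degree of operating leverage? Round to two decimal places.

Contribution at this volume is 114,900 × €206.88 = €23,770,512.00.
EBIT = €23,770,512.00 − €17,475,100 = €6,295,412.00.
DOL = contribution ÷ EBIT = €23,770,512.00 ÷ €6,295,412.00 = 3.7758.

3.78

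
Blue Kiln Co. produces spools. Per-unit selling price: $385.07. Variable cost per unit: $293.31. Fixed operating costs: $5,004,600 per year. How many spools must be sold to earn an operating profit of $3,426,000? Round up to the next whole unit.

Each unit contributes $385.07 − $293.31 = $91.76.
Need Q such that Q × $91.76 − $5,004,600 = $3,426,000, i.e. Q = $8,430,600 / $91.76 = 91,876.63 → 91,877.

91,877 spools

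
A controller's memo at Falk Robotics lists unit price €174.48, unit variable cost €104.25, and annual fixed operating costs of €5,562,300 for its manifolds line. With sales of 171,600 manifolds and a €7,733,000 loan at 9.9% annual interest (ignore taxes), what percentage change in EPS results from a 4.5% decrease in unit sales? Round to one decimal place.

-9.5%

At 171,600 units, contribution = 171,600 × €70.23 = €12,051,468.00.
Subtracting fixed costs: EBIT = €12,051,468.00 − €5,562,300 = €6,489,168.00.
Interest = €765,567.00, so EBIT − I = €5,723,601.00.
Degree of combined leverage = contribution ÷ (EBIT − I) = €12,051,468.00 ÷ €5,723,601.00 = 2.1056.
EPS therefore changes by 2.1056 × (-4.5%) = -9.5%.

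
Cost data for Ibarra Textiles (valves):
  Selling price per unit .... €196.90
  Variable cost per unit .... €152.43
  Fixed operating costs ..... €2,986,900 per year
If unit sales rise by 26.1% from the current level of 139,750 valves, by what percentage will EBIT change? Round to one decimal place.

At 139,750 units, contribution = 139,750 × €44.47 = €6,214,682.50.
EBIT = €6,214,682.50 − €2,986,900 = €3,227,782.50.
DOL = contribution ÷ EBIT = €6,214,682.50 ÷ €3,227,782.50 = 1.9254.
Operating income changes by 1.9254 × +26.1% = +50.3%.

+50.3%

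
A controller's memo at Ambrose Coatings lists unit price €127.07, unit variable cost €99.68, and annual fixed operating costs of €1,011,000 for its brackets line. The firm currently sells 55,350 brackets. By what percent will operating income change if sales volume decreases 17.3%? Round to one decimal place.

-51.9%

Total contribution margin = 55,350 × €27.39 = €1,516,036.50.
Subtracting fixed costs: EBIT = €1,516,036.50 − €1,011,000 = €505,036.50.
DOL = contribution ÷ EBIT = €1,516,036.50 ÷ €505,036.50 = 3.0018.
%ΔEBIT = DOL × %ΔSales = 3.0018 × -17.3% = -51.9%.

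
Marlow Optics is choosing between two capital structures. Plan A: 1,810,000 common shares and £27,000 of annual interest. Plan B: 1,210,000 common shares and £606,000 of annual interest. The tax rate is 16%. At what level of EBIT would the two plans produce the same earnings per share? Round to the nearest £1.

£1,773,650

Set EPS_A = EPS_B: (EBIT − £27,000)(1 − 0.16) ÷ 1,810,000 = (EBIT − £606,000)(1 − 0.16) ÷ 1,210,000.
The (1 − t) factor cancels: (EBIT − 27,000) × 1,210,000 = (EBIT − 606,000) × 1,810,000.
EBIT × (1,810,000 − 1,210,000) = 606,000 × 1,810,000 − 27,000 × 1,210,000 = 1,064,190,000,000, so EBIT = 1,064,190,000,000 ÷ 600,000 = 1,773,650.00.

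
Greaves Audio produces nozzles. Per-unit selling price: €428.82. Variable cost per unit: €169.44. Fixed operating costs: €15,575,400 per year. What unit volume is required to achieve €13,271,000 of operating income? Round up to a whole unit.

Contribution margin per unit = €428.82 − €169.44 = €259.38.
Units = (FC + target) / CM = (€15,575,400 + €13,271,000) / €259.38 = 111,212.89, so 111,213 nozzles.

111,213 nozzles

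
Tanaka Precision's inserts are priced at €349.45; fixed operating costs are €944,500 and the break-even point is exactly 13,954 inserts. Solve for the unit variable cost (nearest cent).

Contribution per unit must be FC / Q = €944,500 / 13,954 = €67.6867.
Variable cost per unit = €349.45 − €67.6867 = €281.76.

€281.76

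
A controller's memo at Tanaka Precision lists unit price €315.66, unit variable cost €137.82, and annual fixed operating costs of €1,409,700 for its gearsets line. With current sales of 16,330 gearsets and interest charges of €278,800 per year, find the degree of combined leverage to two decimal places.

At 16,330 units, contribution = 16,330 × €177.84 = €2,904,127.20.
Subtracting fixed costs: EBIT = €2,904,127.20 − €1,409,700 = €1,494,427.20. Interest = €278,800.00.
DOL = €2,904,127.20 ÷ €1,494,427.20 = 1.9433; DFL = €1,494,427.20 ÷ €1,215,627.20 = 1.2293.
DCL = DOL × DFL = 1.9433 × 1.2293 = 2.3889.

2.39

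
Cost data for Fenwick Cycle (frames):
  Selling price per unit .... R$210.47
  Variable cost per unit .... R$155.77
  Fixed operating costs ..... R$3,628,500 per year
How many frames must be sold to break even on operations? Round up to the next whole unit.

66,335 frames

Unit CM = price − variable cost = R$210.47 − R$155.77 = R$54.70.
Units to break even: R$3,628,500 ÷ R$54.70 = 66,334.55, rounded up to 66,335.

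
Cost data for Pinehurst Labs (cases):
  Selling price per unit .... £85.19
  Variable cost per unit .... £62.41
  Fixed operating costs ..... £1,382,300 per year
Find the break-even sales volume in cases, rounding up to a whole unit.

Contribution margin per unit = £85.19 − £62.41 = £22.78.
Break-even volume = fixed costs ÷ CM per unit = £1,382,300 ÷ £22.78 = 60,680.42, so 60,681 cases.

60,681 cases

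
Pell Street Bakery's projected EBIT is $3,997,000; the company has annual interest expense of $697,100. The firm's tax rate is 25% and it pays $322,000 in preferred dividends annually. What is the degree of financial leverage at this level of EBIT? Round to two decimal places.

1.39

Annual interest charges come to $697,100.00.
Pre-tax preferred-dividend burden = $322,000 ÷ (1 − 0.25) = $429,333.33.
DFL = EBIT ÷ [EBIT − I − D_p/(1−t)] = $3,997,000 ÷ [$3,997,000 − $697,100.00 − $429,333.33] = $3,997,000 ÷ $2,870,566.67 = 1.3924.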